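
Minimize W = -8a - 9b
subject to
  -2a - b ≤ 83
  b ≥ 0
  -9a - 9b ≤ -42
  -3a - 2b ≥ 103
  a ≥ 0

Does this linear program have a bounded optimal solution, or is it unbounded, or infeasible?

infeasible

The boundaries b = 0 and -9a - 9b = -42 meet at (14/3, 0), but that point violates -3a - 2b ≥ 103. Every candidate vertex is excluded by some other constraint, so the feasible region is empty.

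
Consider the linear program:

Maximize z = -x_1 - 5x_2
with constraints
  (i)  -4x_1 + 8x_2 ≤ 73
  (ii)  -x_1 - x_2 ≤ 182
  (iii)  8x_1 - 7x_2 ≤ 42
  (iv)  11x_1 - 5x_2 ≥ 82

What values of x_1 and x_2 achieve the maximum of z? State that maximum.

At the optimal vertex, 8x_1 - 7x_2 = 42 and 11x_1 - 5x_2 = 82.
Solving simultaneously gives x_1 = 364/37, x_2 = 194/37.

x_1 = 364/37, x_2 = 194/37, maximum z = -1334/37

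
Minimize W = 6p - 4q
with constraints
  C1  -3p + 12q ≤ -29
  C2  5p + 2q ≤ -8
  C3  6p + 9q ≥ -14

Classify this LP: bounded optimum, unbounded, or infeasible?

The boundaries -3p + 12q = -29 and 5p + 2q = -8 meet at (-19/33, -169/66), but that point violates 6p + 9q ≥ -14. Every candidate vertex is excluded by some other constraint, so the feasible region is empty.

infeasible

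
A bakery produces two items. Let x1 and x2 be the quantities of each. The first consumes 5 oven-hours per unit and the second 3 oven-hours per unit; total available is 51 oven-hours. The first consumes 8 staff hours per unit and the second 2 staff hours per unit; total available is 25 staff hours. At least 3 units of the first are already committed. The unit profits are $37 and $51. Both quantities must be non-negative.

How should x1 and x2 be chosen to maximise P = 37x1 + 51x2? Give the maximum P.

x1 = 3, x2 = 1/2, maximum P = 273/2

Extreme points and P = 37x1 + 51x2:
  (25/8, 0) → P = 925/8
  (3, 0) → P = 111
  (3, 1/2) → P = 273/2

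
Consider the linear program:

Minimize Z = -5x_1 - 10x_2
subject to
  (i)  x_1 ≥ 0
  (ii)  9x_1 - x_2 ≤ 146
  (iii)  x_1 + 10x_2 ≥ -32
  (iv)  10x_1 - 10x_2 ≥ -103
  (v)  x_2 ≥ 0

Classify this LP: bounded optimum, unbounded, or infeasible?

Vertices and Z = -5x_1 - 10x_2:
  (0, 103/10) → Z = -103
  (0, 0) → Z = 0
  (1563/80, 2387/80) → Z = -6337/16
  (146/9, 0) → Z = -730/9
The feasible region has finitely many vertices and no improving ray; the minimum is -6337/16 at (1563/80, 2387/80).

bounded optimum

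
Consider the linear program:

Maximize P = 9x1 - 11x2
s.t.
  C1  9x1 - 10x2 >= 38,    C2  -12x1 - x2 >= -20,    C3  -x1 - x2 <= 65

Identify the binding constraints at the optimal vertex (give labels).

C2 and C3

Vertices and P = 9x1 - 11x2:
  (238/129, -92/43) → P = 1726/43
  (-612/19, -623/19) → P = 1345/19
  (85/11, -800/11) → P = 9565/11

The maximum is at (85/11, -800/11). Substituting into each constraint, equality holds for C2 and C3; the remaining constraints have slack.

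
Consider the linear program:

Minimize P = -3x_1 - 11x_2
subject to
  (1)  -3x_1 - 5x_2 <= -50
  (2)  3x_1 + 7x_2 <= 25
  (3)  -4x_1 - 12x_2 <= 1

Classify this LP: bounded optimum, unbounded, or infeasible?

bounded optimum

Corner points and P = -3x_1 - 11x_2:
  (75/2, -25/2) → P = 25
  (605/16, -203/16) → P = 209/8
  (307/8, -103/8) → P = 53/2
The feasible region has finitely many vertices and no improving ray; the minimum is 25 at (75/2, -25/2).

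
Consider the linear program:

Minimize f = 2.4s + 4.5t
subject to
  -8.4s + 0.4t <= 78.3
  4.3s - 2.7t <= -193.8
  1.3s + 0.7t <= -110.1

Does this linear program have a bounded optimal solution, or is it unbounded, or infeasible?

The boundaries -8.4s + 0.4t = 78.3 and 4.3s - 2.7t = -193.8 meet at (-13389/2096, 129123/2096), but that point violates 1.3s + 0.7t ≤ -110.1. Every candidate vertex is excluded by some other constraint, so the feasible region is empty.

infeasible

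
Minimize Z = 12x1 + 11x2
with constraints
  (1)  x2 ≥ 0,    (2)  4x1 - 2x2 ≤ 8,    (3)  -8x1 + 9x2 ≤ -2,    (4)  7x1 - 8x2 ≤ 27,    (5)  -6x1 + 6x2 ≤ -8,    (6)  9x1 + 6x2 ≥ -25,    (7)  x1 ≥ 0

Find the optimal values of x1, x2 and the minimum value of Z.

x1 = 4/3, x2 = 0, minimum Z = 16

Extreme points and Z = 12x1 + 11x2:
  (2, 0) → Z = 24
  (4/3, 0) → Z = 16
  (8/3, 4/3) → Z = 140/3

At the optimal vertex, x2 = 0 and -6x1 + 6x2 = -8.
Solving simultaneously gives x1 = 4/3, x2 = 0.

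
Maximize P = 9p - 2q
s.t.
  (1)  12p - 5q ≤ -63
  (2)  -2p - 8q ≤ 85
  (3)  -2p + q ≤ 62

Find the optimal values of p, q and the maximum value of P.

Feasible corners and P = 9p - 2q:
  (-929/106, -447/53) → P = -6573/106
  (247/2, 309) → P = 987/2
  (-581/18, -23/9) → P = -5137/18

The binding constraints are 12p - 5q = -63 and -2p + q = 62.
Solving simultaneously gives p = 247/2, q = 309.

p = 247/2, q = 309, maximum P = 987/2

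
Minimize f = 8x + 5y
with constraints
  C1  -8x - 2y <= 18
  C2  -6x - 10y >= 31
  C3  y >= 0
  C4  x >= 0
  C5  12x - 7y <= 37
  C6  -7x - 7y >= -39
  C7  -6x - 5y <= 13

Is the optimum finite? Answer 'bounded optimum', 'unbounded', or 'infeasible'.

The boundaries -6x - 10y = 31 and 12x - 7y = 37 meet at (17/18, -11/3), but that point violates y ≥ 0. Every candidate vertex is excluded by some other constraint, so the feasible region is empty.

infeasible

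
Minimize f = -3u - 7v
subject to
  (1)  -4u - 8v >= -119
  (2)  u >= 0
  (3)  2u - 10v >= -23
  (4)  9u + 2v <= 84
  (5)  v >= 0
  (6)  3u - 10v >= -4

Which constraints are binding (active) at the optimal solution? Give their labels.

Corner points and f = -3u - 7v:
  (0, 0) → f = 0
  (0, 2/5) → f = -14/5
  (28/3, 0) → f = -28
  (26/3, 3) → f = -47

The minimum is at (26/3, 3). Substituting into each constraint, equality holds for (4) and (6); the remaining constraints have slack.

(4) and (6)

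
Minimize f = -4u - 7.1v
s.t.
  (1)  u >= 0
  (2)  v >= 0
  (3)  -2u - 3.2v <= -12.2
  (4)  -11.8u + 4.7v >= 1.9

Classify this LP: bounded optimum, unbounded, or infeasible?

From the feasible point (0, 3.8125), moving in the direction (0, 1) keeps every constraint satisfied while f decreases without bound.

unbounded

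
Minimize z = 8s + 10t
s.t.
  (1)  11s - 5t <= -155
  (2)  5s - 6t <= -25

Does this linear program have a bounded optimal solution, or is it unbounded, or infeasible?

From the feasible point (-805/41, -500/41), moving in the direction (-6, -5) keeps every constraint satisfied while z decreases without bound.

unbounded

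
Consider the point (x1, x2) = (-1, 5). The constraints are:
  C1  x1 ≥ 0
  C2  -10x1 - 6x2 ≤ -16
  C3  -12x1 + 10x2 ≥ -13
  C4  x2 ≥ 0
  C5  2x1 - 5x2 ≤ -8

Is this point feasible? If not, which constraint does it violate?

not feasible — violates C1

Constraint C1: x1 = -1, which is not ≥ 0. All other constraints are satisfied.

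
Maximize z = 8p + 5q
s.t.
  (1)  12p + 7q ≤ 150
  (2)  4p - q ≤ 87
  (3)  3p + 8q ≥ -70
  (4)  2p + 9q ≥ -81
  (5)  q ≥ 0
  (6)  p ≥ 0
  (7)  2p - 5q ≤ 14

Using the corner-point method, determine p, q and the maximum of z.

p = 0, q = 150/7, maximum z = 750/7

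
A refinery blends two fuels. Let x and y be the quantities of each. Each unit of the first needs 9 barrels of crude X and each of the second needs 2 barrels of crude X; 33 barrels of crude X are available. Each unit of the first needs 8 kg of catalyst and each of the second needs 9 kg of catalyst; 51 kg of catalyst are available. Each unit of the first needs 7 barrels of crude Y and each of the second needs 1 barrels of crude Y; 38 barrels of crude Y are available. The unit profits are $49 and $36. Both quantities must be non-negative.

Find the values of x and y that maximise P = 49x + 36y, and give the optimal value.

x = 3, y = 3, maximum P = 255

Vertices and P = 49x + 36y:
  (0, 0) → P = 0
  (0, 17/3) → P = 204
  (11/3, 0) → P = 539/3
  (3, 3) → P = 255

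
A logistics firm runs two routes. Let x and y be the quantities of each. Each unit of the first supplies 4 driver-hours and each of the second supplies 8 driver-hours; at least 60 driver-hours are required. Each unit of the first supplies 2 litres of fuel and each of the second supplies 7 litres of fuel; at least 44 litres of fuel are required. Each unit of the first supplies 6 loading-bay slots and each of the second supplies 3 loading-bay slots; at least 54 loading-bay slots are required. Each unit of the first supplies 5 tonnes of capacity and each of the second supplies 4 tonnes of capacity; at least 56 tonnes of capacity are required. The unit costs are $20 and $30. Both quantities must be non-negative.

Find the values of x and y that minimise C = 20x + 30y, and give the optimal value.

x = 8, y = 4, minimum C = 280

The feasible region is unbounded (it extends along (0, 1), (1, 0)), but C strictly increases along every unbounded feasible direction, so there is no improving ray and the minimum is attained at a vertex.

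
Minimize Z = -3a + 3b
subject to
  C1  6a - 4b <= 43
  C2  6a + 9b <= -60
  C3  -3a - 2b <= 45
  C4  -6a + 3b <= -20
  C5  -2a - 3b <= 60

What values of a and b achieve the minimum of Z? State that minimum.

a = -47/12, b = -133/8, minimum Z = -305/8

Feasible corners and Z = -3a + 3b:
  (49/26, -103/13) → Z = -765/26
  (-47/12, -133/8) → Z = -305/8
  (0, -20/3) → Z = -20
  (-95/21, -110/7) → Z = -235/7

The optimum lies where 6a - 4b = 43 and -3a - 2b = 45.
Solving simultaneously gives a = -47/12, b = -133/8.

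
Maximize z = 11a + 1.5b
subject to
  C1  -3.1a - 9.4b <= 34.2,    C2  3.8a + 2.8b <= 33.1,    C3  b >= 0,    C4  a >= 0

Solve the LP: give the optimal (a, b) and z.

Vertices and z = 11a + 1.5b:
  (331/38, 0) → z = 3641/38
  (0, 331/28) → z = 993/56
  (0, 0) → z = 0

At the optimal vertex, 3.8a + 2.8b = 33.1 and b = 0.
Solving simultaneously gives a = 331/38, b = 0.

a = 331/38, b = 0, maximum z = 3641/38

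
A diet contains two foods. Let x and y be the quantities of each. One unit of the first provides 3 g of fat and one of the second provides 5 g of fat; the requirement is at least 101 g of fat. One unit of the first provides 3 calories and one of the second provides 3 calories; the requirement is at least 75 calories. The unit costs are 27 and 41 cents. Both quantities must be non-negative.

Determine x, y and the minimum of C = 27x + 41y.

x = 12, y = 13, minimum C = 857

The feasible region is unbounded (it extends along (0, 1), (1, 0)), but C strictly increases along every unbounded feasible direction, so there is no improving ray and the minimum is attained at a vertex.

The optimum lies where 3x + 5y = 101 and 3x + 3y = 75.
Solving simultaneously gives x = 12, y = 13.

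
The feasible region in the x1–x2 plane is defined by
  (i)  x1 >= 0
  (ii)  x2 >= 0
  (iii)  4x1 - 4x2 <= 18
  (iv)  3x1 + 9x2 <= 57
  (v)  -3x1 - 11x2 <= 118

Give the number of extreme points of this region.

4

Intersecting each pair of boundary lines and keeping only the points that satisfy every inequality leaves:
  (0, 0)
  (0, 19/3)
  (9/2, 0)
  (65/8, 29/8)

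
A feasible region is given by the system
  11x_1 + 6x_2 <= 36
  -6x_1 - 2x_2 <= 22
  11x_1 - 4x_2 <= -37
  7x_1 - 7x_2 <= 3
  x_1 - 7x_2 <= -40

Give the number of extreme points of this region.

4

Pairwise boundary intersections that survive every other constraint:
  (-102/7, 229/7)
  (-39/55, 73/10)
  (-117/22, 109/22)
  (-99/73, 403/73)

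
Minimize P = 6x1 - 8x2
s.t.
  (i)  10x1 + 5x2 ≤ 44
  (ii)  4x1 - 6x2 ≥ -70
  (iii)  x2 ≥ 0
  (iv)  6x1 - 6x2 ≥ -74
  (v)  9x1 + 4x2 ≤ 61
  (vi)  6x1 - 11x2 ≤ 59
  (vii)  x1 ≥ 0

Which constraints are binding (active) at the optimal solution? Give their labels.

Vertices and P = 6x1 - 8x2:
  (22/5, 0) → P = 132/5
  (0, 44/5) → P = -352/5
  (0, 0) → P = 0

The minimum is at (0, 44/5). Substituting into each constraint, equality holds for (i) and (vii); the remaining constraints have slack.

(i) and (vii)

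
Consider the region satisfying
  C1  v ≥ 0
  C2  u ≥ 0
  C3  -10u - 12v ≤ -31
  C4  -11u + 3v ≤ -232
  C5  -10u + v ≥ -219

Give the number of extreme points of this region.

Of the 10 pairwise boundary intersections, those satisfying every inequality are:
  (232/11, 0)
  (219/10, 0)
  (425/19, 89/19)

3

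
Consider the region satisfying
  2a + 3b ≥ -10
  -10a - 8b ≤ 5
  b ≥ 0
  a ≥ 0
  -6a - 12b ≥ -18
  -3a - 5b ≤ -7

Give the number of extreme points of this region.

4

The feasible vertices (each the meet of two boundaries and inside every other half-plane) are:
  (3, 0)
  (7/3, 0)
  (0, 3/2)
  (0, 7/5)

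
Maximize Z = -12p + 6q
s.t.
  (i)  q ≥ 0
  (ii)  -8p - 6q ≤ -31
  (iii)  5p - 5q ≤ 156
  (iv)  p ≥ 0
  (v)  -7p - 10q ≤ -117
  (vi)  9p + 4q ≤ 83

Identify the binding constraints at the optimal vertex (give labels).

(iv) and (vi)

Vertices and Z = -12p + 6q:
  (0, 117/10) → Z = 351/5
  (0, 83/4) → Z = 249/2
  (181/31, 236/31) → Z = -756/31

The maximum is at (0, 83/4). Substituting into each constraint, equality holds for (iv) and (vi); the remaining constraints have slack.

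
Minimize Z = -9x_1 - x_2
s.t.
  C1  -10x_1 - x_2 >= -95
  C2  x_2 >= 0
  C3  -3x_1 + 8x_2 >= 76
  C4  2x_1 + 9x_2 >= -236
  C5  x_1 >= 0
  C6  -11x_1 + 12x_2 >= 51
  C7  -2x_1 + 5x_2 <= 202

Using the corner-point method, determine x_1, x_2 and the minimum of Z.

Corner points and Z = -9x_1 - x_2:
  (684/83, 1045/83) → Z = -7201/83
  (21/4, 85/2) → Z = -359/4
  (0, 19/2) → Z = -19/2
  (0, 202/5) → Z = -202/5

x_1 = 21/4, x_2 = 85/2, minimum Z = -359/4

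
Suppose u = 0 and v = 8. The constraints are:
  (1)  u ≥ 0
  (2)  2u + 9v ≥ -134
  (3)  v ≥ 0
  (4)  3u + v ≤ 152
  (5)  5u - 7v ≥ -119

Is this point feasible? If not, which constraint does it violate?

(1): 0 ≥ 0 ✓
(2): 72 ≥ -134 ✓
(3): 8 ≥ 0 ✓
(4): 8 ≤ 152 ✓
(5): -56 ≥ -119 ✓

feasible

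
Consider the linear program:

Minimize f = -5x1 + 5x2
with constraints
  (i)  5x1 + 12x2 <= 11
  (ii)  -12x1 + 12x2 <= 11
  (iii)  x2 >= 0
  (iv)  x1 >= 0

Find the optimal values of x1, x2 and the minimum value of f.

x1 = 11/5, x2 = 0, minimum f = -11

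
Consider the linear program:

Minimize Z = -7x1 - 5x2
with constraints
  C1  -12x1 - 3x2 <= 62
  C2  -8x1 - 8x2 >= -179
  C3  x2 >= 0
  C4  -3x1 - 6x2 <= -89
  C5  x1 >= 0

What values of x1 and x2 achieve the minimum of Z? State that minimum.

x1 = 181/12, x2 = 175/24, minimum Z = -3409/24

Vertices and Z = -7x1 - 5x2:
  (181/12, 175/24) → Z = -3409/24
  (0, 179/8) → Z = -895/8
  (0, 89/6) → Z = -445/6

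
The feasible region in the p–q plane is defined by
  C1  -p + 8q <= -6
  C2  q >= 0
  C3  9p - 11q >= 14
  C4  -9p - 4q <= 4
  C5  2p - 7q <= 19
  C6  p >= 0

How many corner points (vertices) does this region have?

The feasible vertices (each the meet of two boundaries and inside every other half-plane) are:
  (6, 0)
  (110/9, 7/9)
  (19/2, 0)

3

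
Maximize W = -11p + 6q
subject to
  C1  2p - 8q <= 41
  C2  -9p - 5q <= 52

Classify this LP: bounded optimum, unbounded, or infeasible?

unbounded

From the feasible point (-211/82, -473/82), moving in the direction (-5, 9) keeps every constraint satisfied while W increases without bound.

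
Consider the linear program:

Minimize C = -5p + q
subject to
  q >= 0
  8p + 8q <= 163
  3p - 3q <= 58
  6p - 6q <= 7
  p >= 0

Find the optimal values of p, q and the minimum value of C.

p = 517/48, q = 461/48, minimum C = -177/4

Extreme points and C = -5p + q:
  (7/6, 0) → C = -35/6
  (0, 0) → C = 0
  (517/48, 461/48) → C = -177/4
  (0, 163/8) → C = 163/8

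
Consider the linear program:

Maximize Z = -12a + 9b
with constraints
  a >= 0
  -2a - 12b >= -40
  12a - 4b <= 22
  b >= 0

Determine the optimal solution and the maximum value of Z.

a = 0, b = 10/3, maximum Z = 30

The binding constraints are a = 0 and -2a - 12b = -40.
Solving simultaneously gives a = 0, b = 10/3.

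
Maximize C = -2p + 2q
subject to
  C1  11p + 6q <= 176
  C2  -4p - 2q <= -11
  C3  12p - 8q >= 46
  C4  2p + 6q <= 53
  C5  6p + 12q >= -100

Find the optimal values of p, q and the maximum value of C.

p = 175/22, q = 68/11, maximum C = -39/11

Extreme points and C = -2p + 2q:
  (41/3, 77/18) → C = -169/9
  (113/4, -539/24) → C = -1217/12
  (45/14, -13/14) → C = -58/7
  (83/9, -233/18) → C = -133/3
  (175/22, 68/11) → C = -39/11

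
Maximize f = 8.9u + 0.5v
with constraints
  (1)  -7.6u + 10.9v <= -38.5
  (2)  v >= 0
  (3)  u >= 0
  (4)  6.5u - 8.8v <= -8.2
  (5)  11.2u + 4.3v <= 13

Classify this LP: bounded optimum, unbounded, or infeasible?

The boundaries u = 0 and 6.5u - 8.8v = -8.2 meet at (0, 41/44), but that point violates -7.6u + 10.9v ≤ -38.5. Every candidate vertex is excluded by some other constraint, so the feasible region is empty.

infeasible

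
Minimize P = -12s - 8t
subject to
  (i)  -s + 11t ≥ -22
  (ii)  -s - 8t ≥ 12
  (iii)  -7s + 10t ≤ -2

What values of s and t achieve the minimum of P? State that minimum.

s = 44/19, t = -34/19, minimum P = -256/19

Extreme points and P = -12s - 8t:
  (44/19, -34/19) → P = -256/19
  (-198/67, -152/67) → P = 3592/67
  (-52/33, -43/33) → P = 88/3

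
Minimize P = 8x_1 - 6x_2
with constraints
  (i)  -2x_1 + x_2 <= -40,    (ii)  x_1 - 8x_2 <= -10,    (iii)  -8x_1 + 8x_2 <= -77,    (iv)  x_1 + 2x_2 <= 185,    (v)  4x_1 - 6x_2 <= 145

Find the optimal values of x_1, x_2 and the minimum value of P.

Vertices and P = 8x_1 - 6x_2:
  (22, 4) → P = 152
  (243/8, 83/4) → P = 237/2
  (610/13, 185/26) → P = 4325/13
  (817/12, 1403/24) → P = 2327/12
  (100, 85/2) → P = 545

At the optimal vertex, -2x_1 + x_2 = -40 and -8x_1 + 8x_2 = -77.
Solving simultaneously gives x_1 = 243/8, x_2 = 83/4.

x_1 = 243/8, x_2 = 83/4, minimum P = 237/2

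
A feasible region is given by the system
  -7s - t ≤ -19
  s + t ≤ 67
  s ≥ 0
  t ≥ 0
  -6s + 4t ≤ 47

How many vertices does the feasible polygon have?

4

Intersecting each pair of boundary lines and keeping only the points that satisfy every inequality leaves:
  (19/7, 0)
  (29/34, 443/34)
  (67, 0)
  (221/10, 449/10)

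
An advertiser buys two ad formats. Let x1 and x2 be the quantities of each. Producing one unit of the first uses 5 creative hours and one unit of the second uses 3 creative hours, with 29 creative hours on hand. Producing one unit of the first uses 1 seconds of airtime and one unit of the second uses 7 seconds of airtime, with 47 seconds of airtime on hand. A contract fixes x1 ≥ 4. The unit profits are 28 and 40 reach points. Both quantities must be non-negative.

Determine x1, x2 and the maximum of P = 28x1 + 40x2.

x1 = 4, x2 = 3, maximum P = 232

Extreme points and P = 28x1 + 40x2:
  (29/5, 0) → P = 812/5
  (4, 0) → P = 112
  (4, 3) → P = 232

The optimum lies where 5x1 + 3x2 = 29 and x1 = 4.
Solving simultaneously gives x1 = 4, x2 = 3.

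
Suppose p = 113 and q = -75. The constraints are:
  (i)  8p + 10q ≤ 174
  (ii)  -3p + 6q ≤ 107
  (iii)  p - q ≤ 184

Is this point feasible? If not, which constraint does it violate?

Constraint (iii): p - q = 188, which is not ≤ 184. All other constraints are satisfied.

not feasible — violates (iii)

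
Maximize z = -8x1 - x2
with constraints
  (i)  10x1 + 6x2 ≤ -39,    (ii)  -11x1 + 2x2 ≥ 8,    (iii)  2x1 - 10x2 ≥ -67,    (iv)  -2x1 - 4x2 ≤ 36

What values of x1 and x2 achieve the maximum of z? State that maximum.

Vertices and z = -8x1 - x2:
  (-63/43, -349/86) → z = 1357/86
  (-99/14, 37/7) → z = 359/7
  (-13/6, -95/12) → z = 101/4
  (-157/7, 31/14) → z = 2481/14

At the optimal vertex, 2x1 - 10x2 = -67 and -2x1 - 4x2 = 36.
Solving simultaneously gives x1 = -157/7, x2 = 31/14.

x1 = -157/7, x2 = 31/14, maximum z = 2481/14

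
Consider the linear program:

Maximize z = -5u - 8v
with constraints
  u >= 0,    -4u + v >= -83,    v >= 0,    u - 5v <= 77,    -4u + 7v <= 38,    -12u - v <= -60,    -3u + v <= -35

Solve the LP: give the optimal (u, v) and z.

u = 35/3, v = 0, maximum z = -175/3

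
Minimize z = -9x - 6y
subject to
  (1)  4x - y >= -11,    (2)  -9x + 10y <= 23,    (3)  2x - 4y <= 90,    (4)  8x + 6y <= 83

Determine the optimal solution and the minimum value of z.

Extreme points and z = -9x - 6y:
  (-87/31, -7/31) → z = 825/31
  (-67/7, -191/7) → z = 1749/7
  (346/67, 931/134) → z = -5907/67
  (218/11, -277/22) → z = -1131/11

At the optimal vertex, 2x - 4y = 90 and 8x + 6y = 83.
Solving simultaneously gives x = 218/11, y = -277/22.

x = 218/11, y = -277/22, minimum z = -1131/11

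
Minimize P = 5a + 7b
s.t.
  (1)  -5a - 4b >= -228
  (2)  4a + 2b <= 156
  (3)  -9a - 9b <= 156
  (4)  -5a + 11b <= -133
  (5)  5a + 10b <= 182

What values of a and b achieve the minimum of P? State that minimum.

a = 286/3, b = -338/3, minimum P = -312

Feasible corners and P = 5a + 7b:
  (286/3, -338/3) → P = -312
  (598/15, -26/15) → P = 936/5
  (-173/48, -659/48) → P = -913/8
  (476/15, 7/3) → P = 175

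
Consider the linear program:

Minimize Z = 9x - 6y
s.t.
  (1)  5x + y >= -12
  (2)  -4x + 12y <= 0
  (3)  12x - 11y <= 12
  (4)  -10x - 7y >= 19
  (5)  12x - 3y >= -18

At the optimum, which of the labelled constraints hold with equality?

(2) and (5)

Feasible corners and Z = 9x - 6y:
  (-120/67, -204/67) → Z = 144/67
  (-2, -2) → Z = -6
  (-57/37, -19/37) → Z = -399/37
  (-18/11, -6/11) → Z = -126/11
  (-125/194, -174/97) → Z = 963/194

The minimum is at (-18/11, -6/11). Substituting into each constraint, equality holds for (2) and (5); the remaining constraints have slack.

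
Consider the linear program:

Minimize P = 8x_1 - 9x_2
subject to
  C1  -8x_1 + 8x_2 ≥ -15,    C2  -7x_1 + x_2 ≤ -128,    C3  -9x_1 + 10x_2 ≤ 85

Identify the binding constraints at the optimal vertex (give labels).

C1 and C3

Vertices and P = 8x_1 - 9x_2:
  (1009/48, 919/48) → P = -199/48
  (415/4, 815/8) → P = -695/8
  (1365/61, 1747/61) → P = -4803/61

The minimum is at (415/4, 815/8). Substituting into each constraint, equality holds for C1 and C3; the remaining constraints have slack.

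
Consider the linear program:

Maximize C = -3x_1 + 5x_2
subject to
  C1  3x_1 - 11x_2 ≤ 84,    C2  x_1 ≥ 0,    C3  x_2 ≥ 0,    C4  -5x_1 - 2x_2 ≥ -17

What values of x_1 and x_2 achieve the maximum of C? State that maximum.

x_1 = 0, x_2 = 17/2, maximum C = 85/2

Feasible corners and C = -3x_1 + 5x_2:
  (0, 0) → C = 0
  (0, 17/2) → C = 85/2
  (17/5, 0) → C = -51/5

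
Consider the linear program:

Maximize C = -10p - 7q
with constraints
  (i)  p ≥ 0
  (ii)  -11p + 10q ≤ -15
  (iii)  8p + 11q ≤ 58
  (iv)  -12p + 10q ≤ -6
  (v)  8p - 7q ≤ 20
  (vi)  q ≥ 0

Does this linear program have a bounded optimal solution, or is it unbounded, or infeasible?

bounded optimum

Extreme points and C = -10p - 7q:
  (745/201, 518/201) → C = -3692/67
  (15/11, 0) → C = -150/11
  (313/72, 19/9) → C = -233/4
  (5/2, 0) → C = -25
The feasible region has finitely many vertices and no improving ray; the maximum is -150/11 at (15/11, 0).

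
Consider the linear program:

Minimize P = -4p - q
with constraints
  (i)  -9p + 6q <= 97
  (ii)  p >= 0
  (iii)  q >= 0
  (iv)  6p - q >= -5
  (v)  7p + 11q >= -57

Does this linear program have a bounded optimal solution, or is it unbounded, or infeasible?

unbounded

From the feasible point (67/27, 179/9), moving in the direction (1, 0) keeps every constraint satisfied while P decreases without bound.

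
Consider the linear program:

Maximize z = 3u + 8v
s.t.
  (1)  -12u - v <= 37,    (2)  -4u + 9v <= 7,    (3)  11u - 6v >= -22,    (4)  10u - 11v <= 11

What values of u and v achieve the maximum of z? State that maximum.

Extreme points and z = 3u + 8v:
  (-244/83, -143/83) → z = -1876/83
  (-198/71, -251/71) → z = -2602/71
  (-52/25, -11/75) → z = -556/75
  (88/23, 57/23) → z = 720/23

At the optimal vertex, -4u + 9v = 7 and 10u - 11v = 11.
Solving simultaneously gives u = 88/23, v = 57/23.

u = 88/23, v = 57/23, maximum z = 720/23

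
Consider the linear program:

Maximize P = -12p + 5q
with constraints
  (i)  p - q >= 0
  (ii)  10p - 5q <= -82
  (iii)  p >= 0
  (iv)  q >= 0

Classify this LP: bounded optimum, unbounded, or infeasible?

infeasible

The boundaries p - q = 0 and p = 0 meet at (0, 0), but that point violates 10p - 5q ≤ -82. Every candidate vertex is excluded by some other constraint, so the feasible region is empty.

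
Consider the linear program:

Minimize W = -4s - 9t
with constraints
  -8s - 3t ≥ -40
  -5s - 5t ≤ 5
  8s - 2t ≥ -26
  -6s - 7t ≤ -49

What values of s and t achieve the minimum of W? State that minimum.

Corner points and W = -4s - 9t:
  (1/20, 66/5) → W = -119
  (7/2, 4) → W = -50
  (-21/17, 137/17) → W = -1149/17

s = 1/20, t = 66/5, minimum W = -119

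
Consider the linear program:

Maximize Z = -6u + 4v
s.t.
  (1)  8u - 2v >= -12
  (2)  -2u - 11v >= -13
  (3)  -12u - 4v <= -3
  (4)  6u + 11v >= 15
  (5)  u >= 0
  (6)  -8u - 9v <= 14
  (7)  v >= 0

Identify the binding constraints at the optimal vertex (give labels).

(2) and (4)

Corner points and Z = -6u + 4v:
  (1/2, 12/11) → Z = 15/11
  (13/2, 0) → Z = -39
  (5/2, 0) → Z = -15

The maximum is at (1/2, 12/11). Substituting into each constraint, equality holds for (2) and (4); the remaining constraints have slack.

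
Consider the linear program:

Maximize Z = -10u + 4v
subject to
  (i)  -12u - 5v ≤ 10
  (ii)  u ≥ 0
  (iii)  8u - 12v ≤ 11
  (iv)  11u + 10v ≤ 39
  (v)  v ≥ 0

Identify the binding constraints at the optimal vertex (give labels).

(ii) and (iv)

Extreme points and Z = -10u + 4v:
  (0, 39/10) → Z = 78/5
  (0, 0) → Z = 0
  (289/106, 191/212) → Z = -1254/53
  (11/8, 0) → Z = -55/4

The maximum is at (0, 39/10). Substituting into each constraint, equality holds for (ii) and (iv); the remaining constraints have slack.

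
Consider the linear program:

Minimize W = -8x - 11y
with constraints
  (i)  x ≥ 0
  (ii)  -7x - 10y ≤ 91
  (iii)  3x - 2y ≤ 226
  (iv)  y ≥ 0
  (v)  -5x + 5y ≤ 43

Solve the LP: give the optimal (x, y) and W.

Feasible corners and W = -8x - 11y:
  (0, 0) → W = 0
  (0, 43/5) → W = -473/5
  (226/3, 0) → W = -1808/3
  (1216/5, 1259/5) → W = -23577/5

The binding constraints are 3x - 2y = 226 and -5x + 5y = 43.
Solving simultaneously gives x = 1216/5, y = 1259/5.

x = 1216/5, y = 1259/5, minimum W = -23577/5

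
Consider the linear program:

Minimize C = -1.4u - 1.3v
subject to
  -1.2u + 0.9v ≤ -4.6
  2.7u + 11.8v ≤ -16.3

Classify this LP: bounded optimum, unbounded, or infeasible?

unbounded

From the feasible point (3961/1659, -1066/553), moving in the direction (11.8, -2.7) keeps every constraint satisfied while C decreases without bound.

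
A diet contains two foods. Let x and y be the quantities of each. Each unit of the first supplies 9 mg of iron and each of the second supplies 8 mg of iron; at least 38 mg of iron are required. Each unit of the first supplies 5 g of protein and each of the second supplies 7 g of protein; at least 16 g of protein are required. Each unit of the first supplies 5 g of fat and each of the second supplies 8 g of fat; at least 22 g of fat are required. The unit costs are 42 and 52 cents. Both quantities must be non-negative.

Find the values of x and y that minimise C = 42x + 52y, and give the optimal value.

x = 4, y = 1/4, minimum C = 181

Vertices and C = 42x + 52y:
  (0, 19/4) → C = 247
  (22/5, 0) → C = 924/5
  (4, 1/4) → C = 181
The feasible region is unbounded (it extends along (0, 1), (1, 0)), but C strictly increases along every unbounded feasible direction, so there is no improving ray and the minimum is attained at a vertex.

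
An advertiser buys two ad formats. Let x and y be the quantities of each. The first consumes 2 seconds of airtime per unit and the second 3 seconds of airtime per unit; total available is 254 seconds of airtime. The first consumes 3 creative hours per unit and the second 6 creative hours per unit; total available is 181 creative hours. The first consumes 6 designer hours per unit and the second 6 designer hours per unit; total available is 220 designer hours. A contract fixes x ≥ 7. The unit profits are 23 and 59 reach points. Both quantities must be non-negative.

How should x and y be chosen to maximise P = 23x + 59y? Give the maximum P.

x = 7, y = 80/3, maximum P = 5203/3

Corner points and P = 23x + 59y:
  (110/3, 0) → P = 2530/3
  (7, 0) → P = 161
  (13, 71/3) → P = 5086/3
  (7, 80/3) → P = 5203/3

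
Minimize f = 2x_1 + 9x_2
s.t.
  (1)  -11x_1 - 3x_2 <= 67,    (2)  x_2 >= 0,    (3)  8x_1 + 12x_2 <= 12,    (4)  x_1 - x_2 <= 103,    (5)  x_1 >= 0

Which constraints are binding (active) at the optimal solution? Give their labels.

(2) and (5)

Feasible corners and f = 2x_1 + 9x_2:
  (3/2, 0) → f = 3
  (0, 0) → f = 0
  (0, 1) → f = 9

The minimum is at (0, 0). Substituting into each constraint, equality holds for (2) and (5); the remaining constraints have slack.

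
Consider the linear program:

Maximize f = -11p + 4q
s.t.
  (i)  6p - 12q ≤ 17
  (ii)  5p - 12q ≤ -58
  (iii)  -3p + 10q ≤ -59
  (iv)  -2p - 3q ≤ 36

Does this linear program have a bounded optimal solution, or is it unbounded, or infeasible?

The boundaries 6p - 12q = 17 and 5p - 12q = -58 meet at (75, 433/12), but that point violates -3p + 10q ≤ -59. Every candidate vertex is excluded by some other constraint, so the feasible region is empty.

infeasible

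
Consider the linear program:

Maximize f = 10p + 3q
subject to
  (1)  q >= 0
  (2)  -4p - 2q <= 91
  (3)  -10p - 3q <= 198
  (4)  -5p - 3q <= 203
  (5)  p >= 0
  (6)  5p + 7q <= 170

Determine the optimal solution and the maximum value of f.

Extreme points and f = 10p + 3q:
  (0, 0) → f = 0
  (34, 0) → f = 340
  (0, 170/7) → f = 510/7

p = 34, q = 0, maximum f = 340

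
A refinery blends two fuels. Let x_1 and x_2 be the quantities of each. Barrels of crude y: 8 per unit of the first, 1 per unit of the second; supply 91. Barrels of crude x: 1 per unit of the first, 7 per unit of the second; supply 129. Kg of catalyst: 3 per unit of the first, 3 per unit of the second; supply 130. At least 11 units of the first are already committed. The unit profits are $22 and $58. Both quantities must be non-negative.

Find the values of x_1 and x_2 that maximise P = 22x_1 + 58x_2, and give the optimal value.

x_1 = 11, x_2 = 3, maximum P = 416

The optimum lies where 8x_1 + x_2 = 91 and x_1 = 11.
Solving simultaneously gives x_1 = 11, x_2 = 3.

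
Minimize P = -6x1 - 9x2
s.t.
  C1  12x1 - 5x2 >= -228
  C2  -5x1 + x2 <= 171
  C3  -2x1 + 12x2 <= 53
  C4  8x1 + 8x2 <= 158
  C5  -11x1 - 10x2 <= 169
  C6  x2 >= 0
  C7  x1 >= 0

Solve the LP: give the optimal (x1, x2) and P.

x1 = 92/7, x2 = 185/28, minimum P = -3873/28

Extreme points and P = -6x1 - 9x2:
  (92/7, 185/28) → P = -3873/28
  (0, 53/12) → P = -159/4
  (79/4, 0) → P = -237/2
  (0, 0) → P = 0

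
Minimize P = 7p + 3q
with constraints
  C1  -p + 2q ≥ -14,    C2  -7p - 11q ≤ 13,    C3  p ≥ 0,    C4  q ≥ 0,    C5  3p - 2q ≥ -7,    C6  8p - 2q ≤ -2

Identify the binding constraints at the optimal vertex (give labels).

C3 and C6

Extreme points and P = 7p + 3q:
  (0, 7/2) → P = 21/2
  (0, 1) → P = 3
  (1, 5) → P = 22

The minimum is at (0, 1). Substituting into each constraint, equality holds for C3 and C6; the remaining constraints have slack.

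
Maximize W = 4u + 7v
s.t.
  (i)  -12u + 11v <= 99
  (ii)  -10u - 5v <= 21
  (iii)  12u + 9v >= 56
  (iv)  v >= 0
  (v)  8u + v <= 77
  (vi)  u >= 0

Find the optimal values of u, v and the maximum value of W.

Feasible corners and W = 4u + 7v:
  (187/25, 429/25) → W = 3751/25
  (0, 9) → W = 63
  (14/3, 0) → W = 56/3
  (0, 56/9) → W = 392/9
  (77/8, 0) → W = 77/2

The optimum lies where -12u + 11v = 99 and 8u + v = 77.
Solving simultaneously gives u = 187/25, v = 429/25.

u = 187/25, v = 429/25, maximum W = 3751/25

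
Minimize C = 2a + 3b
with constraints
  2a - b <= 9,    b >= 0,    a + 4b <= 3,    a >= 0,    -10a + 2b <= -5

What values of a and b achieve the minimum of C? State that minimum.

a = 1/2, b = 0, minimum C = 1

Extreme points and C = 2a + 3b:
  (3, 0) → C = 6
  (1/2, 0) → C = 1
  (13/21, 25/42) → C = 127/42

At the optimal vertex, b = 0 and -10a + 2b = -5.
Solving simultaneously gives a = 1/2, b = 0.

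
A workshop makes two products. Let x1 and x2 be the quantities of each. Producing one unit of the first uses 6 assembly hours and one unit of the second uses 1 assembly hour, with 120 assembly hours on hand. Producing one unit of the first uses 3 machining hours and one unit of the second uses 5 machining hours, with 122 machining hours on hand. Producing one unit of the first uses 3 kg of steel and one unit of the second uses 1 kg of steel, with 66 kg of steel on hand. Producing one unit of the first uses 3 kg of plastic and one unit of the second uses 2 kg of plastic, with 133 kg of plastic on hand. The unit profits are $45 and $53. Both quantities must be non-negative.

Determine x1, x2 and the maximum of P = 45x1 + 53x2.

x1 = 52/3, x2 = 14, maximum P = 1522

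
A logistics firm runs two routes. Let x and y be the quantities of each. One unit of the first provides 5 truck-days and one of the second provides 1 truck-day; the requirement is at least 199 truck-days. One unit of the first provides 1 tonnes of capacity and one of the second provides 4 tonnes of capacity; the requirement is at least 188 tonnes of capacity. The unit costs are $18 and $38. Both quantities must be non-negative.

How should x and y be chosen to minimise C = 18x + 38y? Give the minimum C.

Feasible corners and C = 18x + 38y:
  (0, 199) → C = 7562
  (188, 0) → C = 3384
  (32, 39) → C = 2058
The feasible region is unbounded (it extends along (0, 1), (1, 0)), but C strictly increases along every unbounded feasible direction, so there is no improving ray and the minimum is attained at a vertex.

x = 32, y = 39, minimum C = 2058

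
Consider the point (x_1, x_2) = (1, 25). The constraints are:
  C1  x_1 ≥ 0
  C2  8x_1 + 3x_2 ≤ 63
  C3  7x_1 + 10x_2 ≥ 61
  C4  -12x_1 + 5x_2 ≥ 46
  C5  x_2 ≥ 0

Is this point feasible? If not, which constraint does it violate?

not feasible — violates C2

Constraint C2: 8x_1 + 3x_2 = 83, which is not ≤ 63. All other constraints are satisfied.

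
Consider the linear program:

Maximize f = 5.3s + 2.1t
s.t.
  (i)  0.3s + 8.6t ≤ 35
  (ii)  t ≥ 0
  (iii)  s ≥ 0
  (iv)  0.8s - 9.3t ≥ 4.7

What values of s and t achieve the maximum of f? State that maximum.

Feasible corners and f = 5.3s + 2.1t:
  (350/3, 0) → f = 1855/3
  (36592/967, 2659/967) → f = 399043/1934
  (47/8, 0) → f = 2491/80

s = 350/3, t = 0, maximum f = 1855/3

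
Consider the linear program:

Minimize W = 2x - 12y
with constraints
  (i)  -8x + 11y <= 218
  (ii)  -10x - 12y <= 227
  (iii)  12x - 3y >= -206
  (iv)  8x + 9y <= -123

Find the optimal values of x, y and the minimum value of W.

x = -741/44, y = 43/33, minimum W = -1085/22

Feasible corners and W = 2x - 12y:
  (-1051/58, -332/87) → W = 277/29
  (189/2, -293/3) → W = 1361
  (-741/44, 43/33) → W = -1085/22

At the optimal vertex, 12x - 3y = -206 and 8x + 9y = -123.
Solving simultaneously gives x = -741/44, y = 43/33.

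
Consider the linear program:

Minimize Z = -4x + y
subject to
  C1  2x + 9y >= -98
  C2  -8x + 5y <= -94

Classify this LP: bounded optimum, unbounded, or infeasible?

unbounded

From the feasible point (178/41, -486/41), moving in the direction (5, 8) keeps every constraint satisfied while Z decreases without bound.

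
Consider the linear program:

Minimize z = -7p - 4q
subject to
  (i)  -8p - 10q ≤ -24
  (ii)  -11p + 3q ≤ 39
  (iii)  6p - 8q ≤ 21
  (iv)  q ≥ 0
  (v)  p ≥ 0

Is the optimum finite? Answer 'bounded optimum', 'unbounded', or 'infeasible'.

unbounded

From the feasible point (3, 0), moving in the direction (3, 11) keeps every constraint satisfied while z decreases without bound.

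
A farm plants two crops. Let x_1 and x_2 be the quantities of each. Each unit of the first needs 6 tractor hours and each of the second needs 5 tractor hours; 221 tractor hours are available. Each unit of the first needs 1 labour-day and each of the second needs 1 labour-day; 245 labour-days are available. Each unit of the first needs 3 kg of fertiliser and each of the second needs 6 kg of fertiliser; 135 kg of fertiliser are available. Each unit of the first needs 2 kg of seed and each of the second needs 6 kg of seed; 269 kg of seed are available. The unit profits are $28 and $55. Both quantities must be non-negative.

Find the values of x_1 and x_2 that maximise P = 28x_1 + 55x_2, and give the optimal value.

x_1 = 31, x_2 = 7, maximum P = 1253

Corner points and P = 28x_1 + 55x_2:
  (0, 0) → P = 0
  (0, 45/2) → P = 2475/2
  (221/6, 0) → P = 3094/3
  (31, 7) → P = 1253

The binding constraints are 6x_1 + 5x_2 = 221 and 3x_1 + 6x_2 = 135.
Solving simultaneously gives x_1 = 31, x_2 = 7.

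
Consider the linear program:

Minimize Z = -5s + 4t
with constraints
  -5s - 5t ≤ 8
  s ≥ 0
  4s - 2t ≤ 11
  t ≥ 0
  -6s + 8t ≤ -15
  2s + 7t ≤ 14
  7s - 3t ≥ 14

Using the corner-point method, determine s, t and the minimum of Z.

The optimum lies where 4s - 2t = 11 and t = 0.
Solving simultaneously gives s = 11/4, t = 0.

s = 11/4, t = 0, minimum Z = -55/4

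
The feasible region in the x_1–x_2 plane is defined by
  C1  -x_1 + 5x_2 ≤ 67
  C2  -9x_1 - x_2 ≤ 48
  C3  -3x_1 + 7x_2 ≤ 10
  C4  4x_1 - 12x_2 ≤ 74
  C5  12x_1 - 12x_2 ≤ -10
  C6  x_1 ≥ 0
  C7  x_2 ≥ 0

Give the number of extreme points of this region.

The feasible vertices (each the meet of two boundaries and inside every other half-plane) are:
  (25/24, 15/8)
  (0, 10/7)
  (0, 5/6)

3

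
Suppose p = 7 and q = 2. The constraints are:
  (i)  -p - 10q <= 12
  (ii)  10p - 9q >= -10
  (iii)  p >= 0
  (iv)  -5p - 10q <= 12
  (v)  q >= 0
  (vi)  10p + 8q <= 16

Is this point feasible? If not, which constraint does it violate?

not feasible — violates (vi)

Constraint (vi): 10p + 8q = 86, which is not ≤ 16. All other constraints are satisfied.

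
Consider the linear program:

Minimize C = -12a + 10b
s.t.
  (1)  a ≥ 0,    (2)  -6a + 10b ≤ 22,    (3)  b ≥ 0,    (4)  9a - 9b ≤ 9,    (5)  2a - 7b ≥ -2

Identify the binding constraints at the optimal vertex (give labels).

Extreme points and C = -12a + 10b:
  (0, 0) → C = 0
  (0, 2/7) → C = 20/7
  (1, 0) → C = -12
  (9/5, 4/5) → C = -68/5

The minimum is at (9/5, 4/5). Substituting into each constraint, equality holds for (4) and (5); the remaining constraints have slack.

(4) and (5)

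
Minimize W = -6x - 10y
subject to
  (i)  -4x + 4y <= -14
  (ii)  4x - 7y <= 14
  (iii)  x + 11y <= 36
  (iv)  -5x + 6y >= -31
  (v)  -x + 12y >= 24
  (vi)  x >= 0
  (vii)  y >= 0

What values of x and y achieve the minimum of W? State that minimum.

x = 168/23, y = 60/23, minimum W = -1608/23

Feasible corners and W = -6x - 10y:
  (149/24, 65/24) → W = -193/3
  (6, 5/2) → W = -61
  (168/23, 60/23) → W = -1608/23

The binding constraints are x + 11y = 36 and -x + 12y = 24.
Solving simultaneously gives x = 168/23, y = 60/23.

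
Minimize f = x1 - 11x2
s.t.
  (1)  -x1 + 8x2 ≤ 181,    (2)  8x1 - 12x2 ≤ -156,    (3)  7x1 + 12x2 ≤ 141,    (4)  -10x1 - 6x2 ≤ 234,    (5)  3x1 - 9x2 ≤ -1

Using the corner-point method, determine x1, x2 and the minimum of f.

x1 = -261/17, x2 = 352/17, minimum f = -4133/17

Corner points and f = x1 - 11x2:
  (-261/17, 352/17) → f = -4133/17
  (-1479/43, 788/43) → f = -10147/43
  (-1, 37/3) → f = -410/3
  (-156/7, -13/7) → f = -13/7

The binding constraints are -x1 + 8x2 = 181 and 7x1 + 12x2 = 141.
Solving simultaneously gives x1 = -261/17, x2 = 352/17.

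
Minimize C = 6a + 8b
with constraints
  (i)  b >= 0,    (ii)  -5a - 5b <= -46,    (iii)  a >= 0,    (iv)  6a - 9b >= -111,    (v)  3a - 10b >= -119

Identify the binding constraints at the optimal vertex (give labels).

Vertices and C = 6a + 8b:
  (46/5, 0) → C = 276/5
  (0, 46/5) → C = 368/5
  (0, 119/10) → C = 476/5
The feasible region is unbounded (it extends along (10, 3), (1, 0)), but C strictly increases along every unbounded feasible direction, so there is no improving ray and the minimum is attained at a vertex.

The minimum is at (46/5, 0). Substituting into each constraint, equality holds for (i) and (ii); the remaining constraints have slack.

(i) and (ii)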